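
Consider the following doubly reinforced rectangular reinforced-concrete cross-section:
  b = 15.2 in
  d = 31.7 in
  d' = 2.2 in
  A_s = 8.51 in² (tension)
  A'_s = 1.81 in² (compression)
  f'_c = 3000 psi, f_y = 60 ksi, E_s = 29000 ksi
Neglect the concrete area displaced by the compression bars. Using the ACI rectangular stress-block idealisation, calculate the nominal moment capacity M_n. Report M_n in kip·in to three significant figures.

M_n ≈ 13900 kip·in

Assume both steels yield.
a = (A_s − A'_s) f_y/(0.85 f'_c b) = (8.51 − 1.81) × 60/(0.85 × 3 × 15.2) = 10.372 in.
c = a/β₁ = 10.372/0.85 = 12.202 in; ε'_s = 0.003(c − d')/c = 0.0025 ≥ ε_y = 0.0021, so the compression steel yields.
M_n = (A_s − A'_s) f_y (d − a/2) + A'_s f_y (d − d') = 402 × (31.7 − 5.186) + 108.6 × (31.7 − 2.2) = 10658.6 + 3203.7 = 13862.3 kip·in.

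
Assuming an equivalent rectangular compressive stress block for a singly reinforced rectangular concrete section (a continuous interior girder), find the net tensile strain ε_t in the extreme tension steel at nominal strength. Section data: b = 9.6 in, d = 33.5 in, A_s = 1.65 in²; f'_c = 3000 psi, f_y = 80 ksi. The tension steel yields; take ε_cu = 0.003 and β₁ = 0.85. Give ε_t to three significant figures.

ε_t ≈ 0.0128

a = A_s f_y/(0.85 f'_c b) = 5.392 in.
β₁ = 0.85, so c = a/β₁ = 5.392/0.85 = 6.344 in.
From the linear strain diagram with ε_cu = 0.003: ε_t = 0.003 (d − c)/c = 0.003 × (33.5 − 6.344)/6.344 = 0.0128.
Since ε_t ≥ 0.005, the section is tension-controlled.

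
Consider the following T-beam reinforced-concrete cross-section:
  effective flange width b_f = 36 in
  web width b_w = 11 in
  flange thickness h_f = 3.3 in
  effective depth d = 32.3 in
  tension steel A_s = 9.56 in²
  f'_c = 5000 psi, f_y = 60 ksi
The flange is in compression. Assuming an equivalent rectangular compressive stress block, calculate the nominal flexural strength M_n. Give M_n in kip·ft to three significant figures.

Tension: T = A_s f_y = 9.56 × 60 = 573.6 kips.
Try a within the flange: a = T/(0.85 f'_c b_f) = 573.6/(0.85 × 5 × 36) = 3.749 in.
a = 3.749 > h_f = 3.3 in: the block extends into the web. Split into flange-overhang and web parts.
C_f = 0.85 f'_c (b_f − b_w) h_f = 0.85 × 5 × (36 − 11) × 3.3 = 350.6 kips.
Remaining web compression depth: a_w = (T − C_f)/(0.85 f'_c b_w) = (573.6 − 350.6)/(0.85 × 5 × 11) = 4.770 in.
M_n = C_f(d − h_f/2) + (T − C_f)(d − a_w/2) = 350.6 × (32.3 − 1.65) + 223 × (32.3 − 2.385) = 10745.9 + 6671.0 = 17416.9 kip·in.
M_n = 17416.9/12 = 1451.41 kip·ft.

M_n ≈ 1450 kip·ft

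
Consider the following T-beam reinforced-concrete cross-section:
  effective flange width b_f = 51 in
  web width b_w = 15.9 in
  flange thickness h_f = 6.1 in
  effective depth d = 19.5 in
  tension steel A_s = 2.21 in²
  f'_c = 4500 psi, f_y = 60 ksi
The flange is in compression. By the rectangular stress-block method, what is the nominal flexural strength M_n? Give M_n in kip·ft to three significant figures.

Tension: T = A_s f_y = 2.21 × 60 = 132.6 kips.
Try a within the flange: a = T/(0.85 f'_c b_f) = 132.6/(0.85 × 4.5 × 51) = 0.680 in.
Since a = 0.680 ≤ h_f = 6.1 in, the stress block lies entirely in the flange; analyse as a rectangular beam of width b_f.
M_n = T(d − a/2) = 132.6 × (19.5 − 0.34) = 2540.6 kip·in.
M_n = 2540.6/12 = 211.72 kip·ft.

M_n ≈ 212 kip·ft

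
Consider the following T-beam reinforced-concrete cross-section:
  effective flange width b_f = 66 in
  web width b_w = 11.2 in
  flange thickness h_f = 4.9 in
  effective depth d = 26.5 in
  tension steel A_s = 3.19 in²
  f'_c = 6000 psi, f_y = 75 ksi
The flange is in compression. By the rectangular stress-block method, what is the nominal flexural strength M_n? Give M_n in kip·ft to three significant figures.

M_n ≈ 521 kip·ft

Tension: T = A_s f_y = 3.19 × 75 = 239.25 kips.
Try a within the flange: a = T/(0.85 f'_c b_f) = 239.25/(0.85 × 6 × 66) = 0.711 in.
Since a = 0.711 ≤ h_f = 4.9 in, the stress block lies entirely in the flange; analyse as a rectangular beam of width b_f.
M_n = T(d − a/2) = 239.25 × (26.5 − 0.3555) = 6255.1 kip·in.
M_n = 6255.1/12 = 521.26 kip·ft.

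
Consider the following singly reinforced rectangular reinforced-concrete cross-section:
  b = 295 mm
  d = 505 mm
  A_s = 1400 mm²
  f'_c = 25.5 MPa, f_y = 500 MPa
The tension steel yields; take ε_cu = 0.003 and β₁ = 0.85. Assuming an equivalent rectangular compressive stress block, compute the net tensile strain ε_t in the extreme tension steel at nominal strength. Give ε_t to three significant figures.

ε_t ≈ 0.00876

a = A_s f_y/(0.85 f'_c b) = 109.48 mm.
β₁ = 0.85, so c = a/β₁ = 109.48/0.85 = 128.80 mm.
From the linear strain diagram with ε_cu = 0.003: ε_t = 0.003 (d − c)/c = 0.003 × (505 − 128.80)/128.80 = 0.00876.
Since ε_t ≥ 0.005, the section is tension-controlled.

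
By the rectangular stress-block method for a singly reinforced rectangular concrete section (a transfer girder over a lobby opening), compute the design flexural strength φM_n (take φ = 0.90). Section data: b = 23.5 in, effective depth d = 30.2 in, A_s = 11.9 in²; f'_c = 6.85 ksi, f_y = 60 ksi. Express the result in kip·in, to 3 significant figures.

T = A_s f_y = 11.9 × 60 = 714 kips.
a = T/(0.85 f'_c b) = 714/(0.85 × 6.85 × 23.5) = 5.218 in.
M_n = T(d − a/2) = 714 × (30.2 − 2.609) = 19700.0 kip·in.
φM_n = 0.90 × 19700.0 = 17730.0 kip·in.

φM_n ≈ 17700 kip·in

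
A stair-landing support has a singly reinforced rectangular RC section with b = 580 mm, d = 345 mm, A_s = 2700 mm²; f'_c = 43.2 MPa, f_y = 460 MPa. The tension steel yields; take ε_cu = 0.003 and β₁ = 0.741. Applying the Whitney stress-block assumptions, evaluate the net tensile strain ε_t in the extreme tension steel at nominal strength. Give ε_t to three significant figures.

ε_t ≈ 0.0102

a = A_s f_y/(0.85 f'_c b) = 58.32 mm.
β₁ = 0.741, so c = a/β₁ = 58.32/0.741 = 78.70 mm.
From the linear strain diagram with ε_cu = 0.003: ε_t = 0.003 (d − c)/c = 0.003 × (345 − 78.70)/78.70 = 0.0102.
Since ε_t ≥ 0.005, the section is tension-controlled.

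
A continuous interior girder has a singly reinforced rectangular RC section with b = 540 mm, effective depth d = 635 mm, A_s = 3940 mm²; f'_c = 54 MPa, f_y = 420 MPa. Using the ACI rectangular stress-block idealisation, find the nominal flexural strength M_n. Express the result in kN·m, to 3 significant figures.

M_n ≈ 996 kN·m

T = A_s f_y = 3940 × 420 = 1654800 N = 1654.8 kN.
From C = T: a = T/(0.85 f'_c b) = 1654800/(0.85 × 54 × 540) = 66.76 mm.
M_n = T(d − a/2) = 1654.8 kN × (635 − 33.38) mm = 995.56 kN·m.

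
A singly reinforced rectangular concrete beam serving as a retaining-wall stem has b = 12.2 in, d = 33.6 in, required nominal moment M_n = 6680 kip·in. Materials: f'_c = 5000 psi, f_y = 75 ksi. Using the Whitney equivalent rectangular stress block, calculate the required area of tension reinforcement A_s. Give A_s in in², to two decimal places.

From M_n = 0.85 f'_c a b (d − a/2):
a = d − √(d² − 2M_n/(0.85 f'_c b)) = 33.6 − √(33.6² − 2 × 6680/(0.85 × 5 × 12.2)) = 4.082 in.
A_s = 0.85 f'_c a b / f_y = 0.85 × 5 × 4.082 × 12.2 / 75 = 2.822 in².

A_s ≈ 2.82 in²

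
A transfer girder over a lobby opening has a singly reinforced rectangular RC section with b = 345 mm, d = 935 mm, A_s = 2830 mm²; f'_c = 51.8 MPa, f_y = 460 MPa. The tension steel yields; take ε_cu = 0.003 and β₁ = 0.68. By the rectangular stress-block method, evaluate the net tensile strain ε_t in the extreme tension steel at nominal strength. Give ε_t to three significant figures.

ε_t ≈ 0.0193

a = A_s f_y/(0.85 f'_c b) = 85.70 mm.
β₁ = 0.68, so c = a/β₁ = 85.70/0.68 = 126.03 mm.
From the linear strain diagram with ε_cu = 0.003: ε_t = 0.003 (d − c)/c = 0.003 × (935 − 126.03)/126.03 = 0.0193.
Since ε_t ≥ 0.005, the section is tension-controlled.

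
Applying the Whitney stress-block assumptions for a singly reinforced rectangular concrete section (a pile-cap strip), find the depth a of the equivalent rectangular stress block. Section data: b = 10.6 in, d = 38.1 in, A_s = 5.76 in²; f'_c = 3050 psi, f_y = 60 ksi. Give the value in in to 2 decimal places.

T = A_s f_y = 5.76 × 60 = 345.6 kips.
a = T/(0.85 f'_c b) = 345.6/(0.85 × 3.05 × 10.6) = 12.58 in.

a ≈ 12.58 in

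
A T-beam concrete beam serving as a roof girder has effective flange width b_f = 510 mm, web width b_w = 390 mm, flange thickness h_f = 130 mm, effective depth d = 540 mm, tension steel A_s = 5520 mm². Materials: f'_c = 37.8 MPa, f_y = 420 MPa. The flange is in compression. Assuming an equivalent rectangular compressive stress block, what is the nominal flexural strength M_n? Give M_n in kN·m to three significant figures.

Tension: T = A_s f_y = 5520 × 420 = 2318400 N.
Try a within the flange: a = T/(0.85 f'_c b_f) = 2318400/(0.85 × 37.8 × 510) = 141.48 mm.
a = 141.48 > h_f = 130 mm: the block extends into the web. Split into flange-overhang and web parts.
C_f = 0.85 f'_c (b_f − b_w) h_f = 0.85 × 37.8 × (510 − 390) × 130 = 501228 N.
Remaining web compression depth: a_w = (T − C_f)/(0.85 f'_c b_w) = (2318400 − 501228)/(0.85 × 37.8 × 390) = 145.02 mm.
M_n = C_f(d − h_f/2) + (T − C_f)(d − a_w/2) = 501228 × (540 − 65) + 1817172 × (540 − 72.51) = 238.08 + 849.51 = 1087.59 × 10⁶ N·mm.
M_n = 1087.59 kN·m.

M_n ≈ 1090 kN·m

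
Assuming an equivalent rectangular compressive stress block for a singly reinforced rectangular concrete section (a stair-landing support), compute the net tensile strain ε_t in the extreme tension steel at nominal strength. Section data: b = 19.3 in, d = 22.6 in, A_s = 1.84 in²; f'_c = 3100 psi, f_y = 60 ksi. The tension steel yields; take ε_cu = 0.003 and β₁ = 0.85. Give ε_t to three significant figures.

ε_t ≈ 0.0235

a = A_s f_y/(0.85 f'_c b) = 2.171 in.
β₁ = 0.85, so c = a/β₁ = 2.171/0.85 = 2.554 in.
From the linear strain diagram with ε_cu = 0.003: ε_t = 0.003 (d − c)/c = 0.003 × (22.6 − 2.554)/2.554 = 0.0235.
Since ε_t ≥ 0.005, the section is tension-controlled.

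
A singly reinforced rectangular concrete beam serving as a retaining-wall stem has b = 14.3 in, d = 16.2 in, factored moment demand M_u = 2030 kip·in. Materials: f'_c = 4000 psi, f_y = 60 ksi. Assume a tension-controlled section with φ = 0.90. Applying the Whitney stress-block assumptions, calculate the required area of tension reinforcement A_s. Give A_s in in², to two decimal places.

A_s ≈ 2.57 in²

M_n = M_u/φ = 2030/0.90 = 2255.56 kip·in.
From M_n = 0.85 f'_c a b (d − a/2):
a = d − √(d² − 2M_n/(0.85 f'_c b)) = 16.2 − √(16.2² − 2 × 2255.56/(0.85 × 4 × 14.3)) = 3.175 in.
A_s = 0.85 f'_c a b / f_y = 0.85 × 4 × 3.175 × 14.3 / 60 = 2.573 in².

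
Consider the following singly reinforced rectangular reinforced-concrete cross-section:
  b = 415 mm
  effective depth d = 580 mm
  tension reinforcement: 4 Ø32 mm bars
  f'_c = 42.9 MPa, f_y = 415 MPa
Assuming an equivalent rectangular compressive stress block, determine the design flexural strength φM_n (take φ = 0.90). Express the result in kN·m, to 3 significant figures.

A_s = 4 × 804 = 3216 mm².
T = A_s f_y = 3216 × 415 = 1334640 N = 1334.64 kN.
From C = T: a = T/(0.85 f'_c b) = 1334640/(0.85 × 42.9 × 415) = 88.19 mm.
M_n = T(d − a/2) = 1334.64 kN × (580 − 44.095) mm = 715.24 kN·m.
φM_n = 0.90 × 715.24 = 643.72 kN·m.

φM_n ≈ 644 kN·m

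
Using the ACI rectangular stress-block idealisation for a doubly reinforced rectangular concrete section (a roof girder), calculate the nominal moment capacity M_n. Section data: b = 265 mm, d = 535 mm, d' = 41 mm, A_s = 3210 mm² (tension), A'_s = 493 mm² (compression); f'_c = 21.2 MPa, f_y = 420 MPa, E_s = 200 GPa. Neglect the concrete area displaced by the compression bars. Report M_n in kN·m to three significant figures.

M_n ≈ 576 kN·m

Assume both tension and compression steel yield.
Net tension couple steel: A_s − A'_s = 2717 mm².
a = (A_s − A'_s) f_y / (0.85 f'_c b) = 1141140/(0.85 × 21.2 × 265) = 238.97 mm.
c = a/β₁ = 238.97/0.85 = 281.14 mm; ε'_s = 0.003(c − d')/c = 0.0026 ≥ f_y/E_s = 0.0021, so compression steel does yield.
M_n = (A_s − A'_s) f_y (d − a/2) + A'_s f_y (d − d') = [1141140 × (535 − 119.485) + 207060 × (535 − 41)] × 10⁻⁶ = 474.16 + 102.29 = 576.45 kN·m.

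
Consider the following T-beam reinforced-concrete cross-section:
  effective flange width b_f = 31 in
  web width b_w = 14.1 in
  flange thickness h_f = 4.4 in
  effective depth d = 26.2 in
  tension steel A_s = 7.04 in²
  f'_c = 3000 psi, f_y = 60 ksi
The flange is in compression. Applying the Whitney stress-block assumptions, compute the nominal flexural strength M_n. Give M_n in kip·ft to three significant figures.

Tension: T = A_s f_y = 7.04 × 60 = 422.4 kips.
Try a within the flange: a = T/(0.85 f'_c b_f) = 422.4/(0.85 × 3 × 31) = 5.343 in.
a = 5.343 > h_f = 4.4 in: the block extends into the web. Split into flange-overhang and web parts.
C_f = 0.85 f'_c (b_f − b_w) h_f = 0.85 × 3 × (31 − 14.1) × 4.4 = 189.6 kips.
Remaining web compression depth: a_w = (T − C_f)/(0.85 f'_c b_w) = (422.4 − 189.6)/(0.85 × 3 × 14.1) = 6.475 in.
M_n = C_f(d − h_f/2) + (T − C_f)(d − a_w/2) = 189.6 × (26.2 − 2.2) + 232.8 × (26.2 − 3.2375) = 4550.4 + 5345.7 = 9896.1 kip·in.
M_n = 9896.1/12 = 824.68 kip·ft.

M_n ≈ 825 kip·ft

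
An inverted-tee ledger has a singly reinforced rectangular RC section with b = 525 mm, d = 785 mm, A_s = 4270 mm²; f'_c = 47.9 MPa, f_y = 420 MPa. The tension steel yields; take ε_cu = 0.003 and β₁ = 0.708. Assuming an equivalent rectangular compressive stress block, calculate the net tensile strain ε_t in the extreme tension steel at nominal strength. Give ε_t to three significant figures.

ε_t ≈ 0.0169

a = A_s f_y/(0.85 f'_c b) = 83.90 mm.
β₁ = 0.708, so c = a/β₁ = 83.90/0.708 = 118.50 mm.
From the linear strain diagram with ε_cu = 0.003: ε_t = 0.003 (d − c)/c = 0.003 × (785 − 118.50)/118.50 = 0.0169.
Since ε_t ≥ 0.005, the section is tension-controlled.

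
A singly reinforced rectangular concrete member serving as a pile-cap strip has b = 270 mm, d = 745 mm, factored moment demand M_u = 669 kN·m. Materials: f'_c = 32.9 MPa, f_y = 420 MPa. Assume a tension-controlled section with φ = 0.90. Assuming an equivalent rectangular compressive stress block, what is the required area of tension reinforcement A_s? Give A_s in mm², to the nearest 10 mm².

M_n = M_u/φ = 669/0.90 = 743.333 kN·m.
With M_n = 0.85 f'_c a b (d − a/2), solve the quadratic for a:
a = d − √(d² − 2M_n/(0.85 f'_c b)) = 745 − √(745² − 2 × 743.333×10⁶/(0.85 × 32.9 × 270)) = 146.56 mm.
A_s = 0.85 f'_c a b / f_y = 0.85 × 32.9 × 146.56 × 270 / 420 = 2634.8 mm².

A_s ≈ 2630 mm²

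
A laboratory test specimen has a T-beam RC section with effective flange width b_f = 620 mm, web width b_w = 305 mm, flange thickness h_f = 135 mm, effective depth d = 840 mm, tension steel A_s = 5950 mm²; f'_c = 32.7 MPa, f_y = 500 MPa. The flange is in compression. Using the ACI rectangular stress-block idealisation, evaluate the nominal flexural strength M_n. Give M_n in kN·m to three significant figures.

M_n ≈ 2230 kN·m

Tension: T = A_s f_y = 5950 × 500 = 2975000 N.
Try a within the flange: a = T/(0.85 f'_c b_f) = 2975000/(0.85 × 32.7 × 620) = 172.63 mm.
a = 172.63 > h_f = 135 mm: the block extends into the web. Split into flange-overhang and web parts.
C_f = 0.85 f'_c (b_f − b_w) h_f = 0.85 × 32.7 × (620 − 305) × 135 = 1181982 N.
Remaining web compression depth: a_w = (T − C_f)/(0.85 f'_c b_w) = (2975000 − 1181982)/(0.85 × 32.7 × 305) = 211.50 mm.
M_n = C_f(d − h_f/2) + (T − C_f)(d − a_w/2) = 1181982 × (840 − 67.5) + 1793018 × (840 − 105.75) = 913.08 + 1316.52 = 2229.60 × 10⁶ N·mm.
M_n = 2229.60 kN·m.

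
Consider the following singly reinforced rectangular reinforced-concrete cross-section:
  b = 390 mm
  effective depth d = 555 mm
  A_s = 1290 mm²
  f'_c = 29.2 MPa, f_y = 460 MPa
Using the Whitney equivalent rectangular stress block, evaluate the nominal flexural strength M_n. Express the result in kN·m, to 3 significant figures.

T = A_s f_y = 1290 × 460 = 593400 N = 593.4 kN.
From C = T: a = T/(0.85 f'_c b) = 593400/(0.85 × 29.2 × 390) = 61.30 mm.
M_n = T(d − a/2) = 593.4 kN × (555 − 30.65) mm = 311.15 kN·m.

M_n ≈ 311 kN·m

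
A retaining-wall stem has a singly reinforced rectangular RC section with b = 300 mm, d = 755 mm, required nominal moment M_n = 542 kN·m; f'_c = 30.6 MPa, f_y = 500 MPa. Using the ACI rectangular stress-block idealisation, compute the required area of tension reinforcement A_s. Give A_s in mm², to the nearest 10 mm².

A_s ≈ 1540 mm²

With M_n = 0.85 f'_c a b (d − a/2), solve the quadratic for a:
a = d − √(d² − 2M_n/(0.85 f'_c b)) = 755 − √(755² − 2 × 542×10⁶/(0.85 × 30.6 × 300)) = 98.41 mm.
A_s = 0.85 f'_c a b / f_y = 0.85 × 30.6 × 98.41 × 300 / 500 = 1535.8 mm².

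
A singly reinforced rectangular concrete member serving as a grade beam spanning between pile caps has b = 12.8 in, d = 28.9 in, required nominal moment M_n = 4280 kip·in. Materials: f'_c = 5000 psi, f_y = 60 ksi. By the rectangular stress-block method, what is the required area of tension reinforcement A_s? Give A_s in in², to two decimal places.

A_s ≈ 2.60 in²

From M_n = 0.85 f'_c a b (d − a/2):
a = d − √(d² − 2M_n/(0.85 f'_c b)) = 28.9 − √(28.9² − 2 × 4280/(0.85 × 5 × 12.8)) = 2.864 in.
A_s = 0.85 f'_c a b / f_y = 0.85 × 5 × 2.864 × 12.8 / 60 = 2.597 in².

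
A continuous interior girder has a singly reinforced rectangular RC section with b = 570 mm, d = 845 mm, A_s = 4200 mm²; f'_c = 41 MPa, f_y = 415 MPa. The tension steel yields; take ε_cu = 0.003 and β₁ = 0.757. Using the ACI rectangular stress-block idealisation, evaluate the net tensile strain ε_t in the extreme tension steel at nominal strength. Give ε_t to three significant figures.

ε_t ≈ 0.0189

a = A_s f_y/(0.85 f'_c b) = 87.74 mm.
β₁ = 0.757, so c = a/β₁ = 87.74/0.757 = 115.90 mm.
From the linear strain diagram with ε_cu = 0.003: ε_t = 0.003 (d − c)/c = 0.003 × (845 − 115.90)/115.90 = 0.0189.
Since ε_t ≥ 0.005, the section is tension-controlled.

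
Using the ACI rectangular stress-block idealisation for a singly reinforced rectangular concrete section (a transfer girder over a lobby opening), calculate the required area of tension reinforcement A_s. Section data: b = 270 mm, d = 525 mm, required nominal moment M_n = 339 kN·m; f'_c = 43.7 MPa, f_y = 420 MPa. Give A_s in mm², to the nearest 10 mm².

A_s ≈ 1650 mm²

With M_n = 0.85 f'_c a b (d − a/2), solve the quadratic for a:
a = d − √(d² − 2M_n/(0.85 f'_c b)) = 525 − √(525² − 2 × 339×10⁶/(0.85 × 43.7 × 270)) = 68.91 mm.
A_s = 0.85 f'_c a b / f_y = 0.85 × 43.7 × 68.91 × 270 / 420 = 1645.5 mm².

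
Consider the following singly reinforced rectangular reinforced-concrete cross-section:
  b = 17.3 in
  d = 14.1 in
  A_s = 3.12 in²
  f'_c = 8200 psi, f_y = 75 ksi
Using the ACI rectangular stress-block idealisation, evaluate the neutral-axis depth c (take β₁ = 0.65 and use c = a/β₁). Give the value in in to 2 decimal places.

c ≈ 2.99 in

T = A_s f_y = 3.12 × 75 = 234 kips.
a = T/(0.85 f'_c b) = 234/(0.85 × 8.2 × 17.3) = 1.9406 in.
With β₁ = 0.65, c = a/β₁ = 1.9406/0.65 = 2.99 in.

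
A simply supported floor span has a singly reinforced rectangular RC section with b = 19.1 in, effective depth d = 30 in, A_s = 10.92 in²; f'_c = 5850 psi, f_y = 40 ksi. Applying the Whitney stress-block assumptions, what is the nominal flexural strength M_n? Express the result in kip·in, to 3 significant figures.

M_n ≈ 12100 kip·in

T = A_s f_y = 10.92 × 40 = 436.8 kips.
a = T/(0.85 f'_c b) = 436.8/(0.85 × 5.85 × 19.1) = 4.599 in.
M_n = T(d − a/2) = 436.8 × (30 − 2.2995) = 12099.6 kip·in.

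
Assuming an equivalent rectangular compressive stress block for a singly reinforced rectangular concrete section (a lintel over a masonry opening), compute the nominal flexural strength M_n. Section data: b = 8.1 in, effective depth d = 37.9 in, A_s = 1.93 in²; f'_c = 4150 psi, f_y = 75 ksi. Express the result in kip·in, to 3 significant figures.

M_n ≈ 5120 kip·in

T = A_s f_y = 1.93 × 75 = 144.75 kips.
a = T/(0.85 f'_c b) = 144.75/(0.85 × 4.15 × 8.1) = 5.066 in.
M_n = T(d − a/2) = 144.75 × (37.9 − 2.533) = 5119.4 kip·in.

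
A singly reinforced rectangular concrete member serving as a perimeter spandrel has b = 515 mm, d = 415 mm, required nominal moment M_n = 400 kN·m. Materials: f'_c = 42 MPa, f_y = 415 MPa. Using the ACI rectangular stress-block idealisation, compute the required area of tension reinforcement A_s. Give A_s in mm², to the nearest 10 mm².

With M_n = 0.85 f'_c a b (d − a/2), solve the quadratic for a:
a = d − √(d² − 2M_n/(0.85 f'_c b)) = 415 − √(415² − 2 × 400×10⁶/(0.85 × 42 × 515)) = 56.23 mm.
A_s = 0.85 f'_c a b / f_y = 0.85 × 42 × 56.23 × 515 / 415 = 2491.1 mm².

A_s ≈ 2490 mm²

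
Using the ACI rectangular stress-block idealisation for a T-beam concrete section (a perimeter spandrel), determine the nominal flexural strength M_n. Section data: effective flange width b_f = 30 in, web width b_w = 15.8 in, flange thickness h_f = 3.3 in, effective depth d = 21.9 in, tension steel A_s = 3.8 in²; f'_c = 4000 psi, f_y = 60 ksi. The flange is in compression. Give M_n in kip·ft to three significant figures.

Tension: T = A_s f_y = 3.8 × 60 = 228 kips.
Try a within the flange: a = T/(0.85 f'_c b_f) = 228/(0.85 × 4 × 30) = 2.235 in.
Since a = 2.235 ≤ h_f = 3.3 in, the stress block lies entirely in the flange; analyse as a rectangular beam of width b_f.
M_n = T(d − a/2) = 228 × (21.9 − 1.1175) = 4738.4 kip·in.
M_n = 4738.4/12 = 394.87 kip·ft.

M_n ≈ 395 kip·ft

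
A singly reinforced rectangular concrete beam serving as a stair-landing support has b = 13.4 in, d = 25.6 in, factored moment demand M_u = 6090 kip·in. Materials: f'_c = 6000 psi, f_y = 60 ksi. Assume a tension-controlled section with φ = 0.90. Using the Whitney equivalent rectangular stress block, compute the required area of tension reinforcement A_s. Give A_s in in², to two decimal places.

M_n = M_u/φ = 6090/0.90 = 6766.67 kip·in.
From M_n = 0.85 f'_c a b (d − a/2):
a = d − √(d² − 2M_n/(0.85 f'_c b)) = 25.6 − √(25.6² − 2 × 6766.67/(0.85 × 6 × 13.4)) = 4.215 in.
A_s = 0.85 f'_c a b / f_y = 0.85 × 6 × 4.215 × 13.4 / 60 = 4.801 in².

A_s ≈ 4.80 in²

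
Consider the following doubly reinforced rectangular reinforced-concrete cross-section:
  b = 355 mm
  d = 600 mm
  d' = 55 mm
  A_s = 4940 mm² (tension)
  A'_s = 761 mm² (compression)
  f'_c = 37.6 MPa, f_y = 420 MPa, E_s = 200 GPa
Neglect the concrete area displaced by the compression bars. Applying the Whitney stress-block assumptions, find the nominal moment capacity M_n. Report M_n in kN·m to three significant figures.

Assume both tension and compression steel yield.
Net tension couple steel: A_s − A'_s = 4179 mm².
a = (A_s − A'_s) f_y / (0.85 f'_c b) = 1755180/(0.85 × 37.6 × 355) = 154.70 mm.
c = a/β₁ = 154.70/0.781 = 198.08 mm; ε'_s = 0.003(c − d')/c = 0.0022 ≥ f_y/E_s = 0.0021, so compression steel does yield.
M_n = (A_s − A'_s) f_y (d − a/2) + A'_s f_y (d − d') = [1755180 × (600 − 77.35) + 319620 × (600 − 55)] × 10⁻⁶ = 917.34 + 174.19 = 1091.53 kN·m.

M_n ≈ 1090 kN·m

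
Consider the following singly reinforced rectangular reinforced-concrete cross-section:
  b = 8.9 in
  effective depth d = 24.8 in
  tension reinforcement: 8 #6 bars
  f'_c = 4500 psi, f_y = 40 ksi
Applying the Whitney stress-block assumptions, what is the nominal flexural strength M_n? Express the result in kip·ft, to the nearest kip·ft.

A_s = 8 × 0.44 = 3.52 in².
T = A_s f_y = 3.52 × 40 = 140.8 kips.
a = T/(0.85 f'_c b) = 140.8/(0.85 × 4.5 × 8.9) = 4.136 in.
M_n = T(d − a/2) = 140.8 × (24.8 − 2.068) = 3200.7 kip·in = 3200.7/12 = 266.73 kip·ft.

M_n ≈ 267 kip·ft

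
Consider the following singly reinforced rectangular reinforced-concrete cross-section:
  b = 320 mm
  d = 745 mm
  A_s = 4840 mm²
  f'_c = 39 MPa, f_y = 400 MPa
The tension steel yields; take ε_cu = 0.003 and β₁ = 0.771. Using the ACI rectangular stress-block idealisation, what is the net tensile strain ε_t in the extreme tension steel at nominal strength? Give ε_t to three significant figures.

a = A_s f_y/(0.85 f'_c b) = 182.50 mm.
β₁ = 0.771, so c = a/β₁ = 182.50/0.771 = 236.71 mm.
From the linear strain diagram with ε_cu = 0.003: ε_t = 0.003 (d − c)/c = 0.003 × (745 − 236.71)/236.71 = 0.00644.
Since ε_t ≥ 0.005, the section is tension-controlled.

ε_t ≈ 0.00644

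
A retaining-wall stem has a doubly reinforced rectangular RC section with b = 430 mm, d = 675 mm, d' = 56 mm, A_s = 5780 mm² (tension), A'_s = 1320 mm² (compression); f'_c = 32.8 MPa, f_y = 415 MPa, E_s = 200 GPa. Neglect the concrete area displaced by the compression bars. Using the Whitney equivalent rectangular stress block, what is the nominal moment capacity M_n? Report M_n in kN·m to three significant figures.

Assume both tension and compression steel yield.
Net tension couple steel: A_s − A'_s = 4460 mm².
a = (A_s − A'_s) f_y / (0.85 f'_c b) = 1850900/(0.85 × 32.8 × 430) = 154.39 mm.
c = a/β₁ = 154.39/0.816 = 189.20 mm; ε'_s = 0.003(c − d')/c = 0.0021 ≥ f_y/E_s = 0.0021, so compression steel does yield.
M_n = (A_s − A'_s) f_y (d − a/2) + A'_s f_y (d − d') = [1850900 × (675 − 77.195) + 547800 × (675 − 56)] × 10⁻⁶ = 1106.48 + 339.09 = 1445.57 kN·m.

M_n ≈ 1450 kN·m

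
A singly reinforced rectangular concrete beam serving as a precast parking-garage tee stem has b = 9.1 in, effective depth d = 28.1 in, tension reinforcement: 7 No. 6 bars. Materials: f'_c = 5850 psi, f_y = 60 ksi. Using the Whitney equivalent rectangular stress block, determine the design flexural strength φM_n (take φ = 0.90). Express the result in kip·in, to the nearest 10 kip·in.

A_s = 7 × 0.44 = 3.08 in².
T = A_s f_y = 3.08 × 60 = 184.8 kips.
a = T/(0.85 f'_c b) = 184.8/(0.85 × 5.85 × 9.1) = 4.084 in.
M_n = T(d − a/2) = 184.8 × (28.1 − 2.042) = 4815.5 kip·in.
φM_n = 0.90 × 4815.5 = 4334.0 kip·in.

φM_n ≈ 4330 kip·in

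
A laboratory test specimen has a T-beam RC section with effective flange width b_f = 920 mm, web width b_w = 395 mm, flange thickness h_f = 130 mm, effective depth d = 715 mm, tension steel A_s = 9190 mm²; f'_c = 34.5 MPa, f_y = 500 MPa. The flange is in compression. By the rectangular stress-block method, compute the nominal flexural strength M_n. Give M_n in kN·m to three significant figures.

M_n ≈ 2860 kN·m

Tension: T = A_s f_y = 9190 × 500 = 4595000 N.
Try a within the flange: a = T/(0.85 f'_c b_f) = 4595000/(0.85 × 34.5 × 920) = 170.32 mm.
a = 170.32 > h_f = 130 mm: the block extends into the web. Split into flange-overhang and web parts.
C_f = 0.85 f'_c (b_f − b_w) h_f = 0.85 × 34.5 × (920 − 395) × 130 = 2001431 N.
Remaining web compression depth: a_w = (T − C_f)/(0.85 f'_c b_w) = (4595000 − 2001431)/(0.85 × 34.5 × 395) = 223.90 mm.
M_n = C_f(d − h_f/2) + (T − C_f)(d − a_w/2) = 2001431 × (715 − 65) + 2593569 × (715 − 111.95) = 1300.93 + 1564.05 = 2864.98 × 10⁶ N·mm.
M_n = 2864.98 kN·m.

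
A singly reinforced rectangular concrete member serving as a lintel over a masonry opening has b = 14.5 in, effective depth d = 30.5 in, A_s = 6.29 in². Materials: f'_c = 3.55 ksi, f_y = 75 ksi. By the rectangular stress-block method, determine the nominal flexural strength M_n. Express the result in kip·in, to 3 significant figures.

M_n ≈ 11800 kip·in

T = A_s f_y = 6.29 × 75 = 471.75 kips.
a = T/(0.85 f'_c b) = 471.75/(0.85 × 3.55 × 14.5) = 10.782 in.
M_n = T(d − a/2) = 471.75 × (30.5 − 5.391) = 11845.2 kip·in.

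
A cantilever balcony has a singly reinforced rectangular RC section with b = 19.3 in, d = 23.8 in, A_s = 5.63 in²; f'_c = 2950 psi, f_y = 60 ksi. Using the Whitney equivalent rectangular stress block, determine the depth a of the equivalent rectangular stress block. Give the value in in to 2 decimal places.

a ≈ 6.98 in

T = A_s f_y = 5.63 × 60 = 337.8 kips.
a = T/(0.85 f'_c b) = 337.8/(0.85 × 2.95 × 19.3) = 6.98 in.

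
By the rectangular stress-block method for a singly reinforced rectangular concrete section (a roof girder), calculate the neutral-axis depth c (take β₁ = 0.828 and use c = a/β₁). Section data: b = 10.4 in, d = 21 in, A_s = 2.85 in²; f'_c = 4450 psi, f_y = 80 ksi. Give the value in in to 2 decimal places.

c ≈ 7.00 in

T = A_s f_y = 2.85 × 80 = 228 kips.
a = T/(0.85 f'_c b) = 228/(0.85 × 4.45 × 10.4) = 5.7959 in.
With β₁ = 0.828, c = a/β₁ = 5.7959/0.828 = 7.00 in.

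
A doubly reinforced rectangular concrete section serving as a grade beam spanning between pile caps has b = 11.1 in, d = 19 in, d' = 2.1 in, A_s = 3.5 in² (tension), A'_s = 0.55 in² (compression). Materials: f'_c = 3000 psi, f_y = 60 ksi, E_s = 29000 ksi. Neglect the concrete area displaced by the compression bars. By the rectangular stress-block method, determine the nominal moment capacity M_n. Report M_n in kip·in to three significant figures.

Assume both steels yield.
a = (A_s − A'_s) f_y/(0.85 f'_c b) = (3.5 − 0.55) × 60/(0.85 × 3 × 11.1) = 6.253 in.
c = a/β₁ = 6.253/0.85 = 7.356 in; ε'_s = 0.003(c − d')/c = 0.0021 ≥ ε_y = 0.0021, so the compression steel yields.
M_n = (A_s − A'_s) f_y (d − a/2) + A'_s f_y (d − d') = 177 × (19 − 3.1265) + 33 × (19 − 2.1) = 2809.6 + 557.7 = 3367.3 kip·in.

M_n ≈ 3370 kip·in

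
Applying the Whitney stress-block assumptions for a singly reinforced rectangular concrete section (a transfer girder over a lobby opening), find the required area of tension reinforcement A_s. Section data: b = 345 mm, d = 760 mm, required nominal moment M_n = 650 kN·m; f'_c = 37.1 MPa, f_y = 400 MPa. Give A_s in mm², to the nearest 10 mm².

A_s ≈ 2260 mm²

With M_n = 0.85 f'_c a b (d − a/2), solve the quadratic for a:
a = d − √(d² − 2M_n/(0.85 f'_c b)) = 760 − √(760² − 2 × 650×10⁶/(0.85 × 37.1 × 345)) = 83.16 mm.
A_s = 0.85 f'_c a b / f_y = 0.85 × 37.1 × 83.16 × 345 / 400 = 2261.9 mm².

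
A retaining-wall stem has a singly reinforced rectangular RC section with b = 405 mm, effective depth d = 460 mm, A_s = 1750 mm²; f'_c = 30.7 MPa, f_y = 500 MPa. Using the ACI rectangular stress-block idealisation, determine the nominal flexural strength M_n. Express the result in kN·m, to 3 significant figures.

T = A_s f_y = 1750 × 500 = 875000 N = 875 kN.
From C = T: a = T/(0.85 f'_c b) = 875000/(0.85 × 30.7 × 405) = 82.79 mm.
M_n = T(d − a/2) = 875 kN × (460 − 41.395) mm = 366.28 kN·m.

M_n ≈ 366 kN·m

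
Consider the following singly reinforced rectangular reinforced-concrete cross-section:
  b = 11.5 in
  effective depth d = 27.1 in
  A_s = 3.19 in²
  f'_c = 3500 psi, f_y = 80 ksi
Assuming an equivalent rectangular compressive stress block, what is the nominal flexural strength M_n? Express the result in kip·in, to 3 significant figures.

M_n ≈ 5960 kip·in

T = A_s f_y = 3.19 × 80 = 255.2 kips.
a = T/(0.85 f'_c b) = 255.2/(0.85 × 3.5 × 11.5) = 7.459 in.
M_n = T(d − a/2) = 255.2 × (27.1 − 3.7295) = 5964.2 kip·in.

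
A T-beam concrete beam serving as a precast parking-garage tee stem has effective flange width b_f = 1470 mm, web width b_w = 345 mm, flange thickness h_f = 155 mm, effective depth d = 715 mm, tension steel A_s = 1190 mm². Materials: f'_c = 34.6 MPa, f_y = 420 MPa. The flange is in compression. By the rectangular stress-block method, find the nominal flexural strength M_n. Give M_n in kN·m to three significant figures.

Tension: T = A_s f_y = 1190 × 420 = 499800 N.
Try a within the flange: a = T/(0.85 f'_c b_f) = 499800/(0.85 × 34.6 × 1470) = 11.56 mm.
Since a = 11.56 ≤ h_f = 155 mm, the stress block lies entirely in the flange; analyse as a rectangular beam of width b_f.
M_n = T(d − a/2) = 499800 × (715 − 5.78) = 354.47 × 10⁶ N·mm.
M_n = 354.47 kN·m.

M_n ≈ 354 kN·m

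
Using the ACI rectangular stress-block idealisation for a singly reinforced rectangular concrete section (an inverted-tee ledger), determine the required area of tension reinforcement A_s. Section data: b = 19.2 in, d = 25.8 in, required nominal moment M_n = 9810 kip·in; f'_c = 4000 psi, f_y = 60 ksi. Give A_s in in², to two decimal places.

From M_n = 0.85 f'_c a b (d − a/2):
a = d − √(d² − 2M_n/(0.85 f'_c b)) = 25.8 − √(25.8² − 2 × 9810/(0.85 × 4 × 19.2)) = 6.693 in.
A_s = 0.85 f'_c a b / f_y = 0.85 × 4 × 6.693 × 19.2 / 60 = 7.282 in².

A_s ≈ 7.28 in²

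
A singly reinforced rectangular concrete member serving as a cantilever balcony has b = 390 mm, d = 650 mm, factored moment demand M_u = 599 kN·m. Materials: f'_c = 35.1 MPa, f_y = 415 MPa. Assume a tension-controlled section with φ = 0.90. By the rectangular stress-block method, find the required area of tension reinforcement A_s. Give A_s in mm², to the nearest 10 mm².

A_s ≈ 2660 mm²

M_n = M_u/φ = 599/0.90 = 665.556 kN·m.
With M_n = 0.85 f'_c a b (d − a/2), solve the quadratic for a:
a = d − √(d² − 2M_n/(0.85 f'_c b)) = 650 − √(650² − 2 × 665.556×10⁶/(0.85 × 35.1 × 390)) = 94.93 mm.
A_s = 0.85 f'_c a b / f_y = 0.85 × 35.1 × 94.93 × 390 / 415 = 2661.6 mm².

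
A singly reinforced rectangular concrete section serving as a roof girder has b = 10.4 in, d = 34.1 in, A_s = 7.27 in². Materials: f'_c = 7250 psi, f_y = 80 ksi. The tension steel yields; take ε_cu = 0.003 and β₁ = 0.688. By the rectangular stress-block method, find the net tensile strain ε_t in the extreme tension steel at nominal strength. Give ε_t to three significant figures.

a = A_s f_y/(0.85 f'_c b) = 9.075 in.
β₁ = 0.688, so c = a/β₁ = 9.075/0.688 = 13.190 in.
From the linear strain diagram with ε_cu = 0.003: ε_t = 0.003 (d − c)/c = 0.003 × (34.1 − 13.190)/13.190 = 0.00476.
ε_t is between 0.004 and 0.005 — transition zone.

ε_t ≈ 0.00476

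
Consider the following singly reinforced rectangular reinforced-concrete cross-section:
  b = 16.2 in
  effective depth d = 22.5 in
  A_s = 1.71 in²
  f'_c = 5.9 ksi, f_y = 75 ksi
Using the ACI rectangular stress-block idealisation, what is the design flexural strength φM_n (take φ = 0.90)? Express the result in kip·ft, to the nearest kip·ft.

T = A_s f_y = 1.71 × 75 = 128.25 kips.
a = T/(0.85 f'_c b) = 128.25/(0.85 × 5.9 × 16.2) = 1.579 in.
M_n = T(d − a/2) = 128.25 × (22.5 − 0.7895) = 2784.4 kip·in = 2784.4/12 = 232.03 kip·ft.
φM_n = 0.90 × 232.03 = 208.83 kip·ft.

φM_n ≈ 209 kip·ft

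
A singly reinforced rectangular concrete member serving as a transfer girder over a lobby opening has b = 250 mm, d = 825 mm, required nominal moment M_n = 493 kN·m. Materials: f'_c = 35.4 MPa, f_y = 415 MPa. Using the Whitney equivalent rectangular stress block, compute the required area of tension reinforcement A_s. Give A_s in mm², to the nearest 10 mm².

A_s ≈ 1520 mm²

With M_n = 0.85 f'_c a b (d − a/2), solve the quadratic for a:
a = d − √(d² − 2M_n/(0.85 f'_c b)) = 825 − √(825² − 2 × 493×10⁶/(0.85 × 35.4 × 250)) = 83.68 mm.
A_s = 0.85 f'_c a b / f_y = 0.85 × 35.4 × 83.68 × 250 / 415 = 1516.8 mm².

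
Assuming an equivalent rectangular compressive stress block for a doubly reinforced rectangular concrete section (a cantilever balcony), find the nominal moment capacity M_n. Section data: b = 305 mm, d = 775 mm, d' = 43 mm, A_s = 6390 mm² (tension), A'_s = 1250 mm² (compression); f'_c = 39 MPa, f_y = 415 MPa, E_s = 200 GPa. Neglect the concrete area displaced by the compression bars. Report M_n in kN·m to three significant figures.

M_n ≈ 1810 kN·m

Assume both tension and compression steel yield.
Net tension couple steel: A_s − A'_s = 5140 mm².
a = (A_s − A'_s) f_y / (0.85 f'_c b) = 2133100/(0.85 × 39 × 305) = 210.97 mm.
c = a/β₁ = 210.97/0.771 = 273.63 mm; ε'_s = 0.003(c − d')/c = 0.0025 ≥ f_y/E_s = 0.0021, so compression steel does yield.
M_n = (A_s − A'_s) f_y (d − a/2) + A'_s f_y (d − d') = [2133100 × (775 − 105.485) + 518750 × (775 − 43)] × 10⁻⁶ = 1428.14 + 379.73 = 1807.87 kN·m.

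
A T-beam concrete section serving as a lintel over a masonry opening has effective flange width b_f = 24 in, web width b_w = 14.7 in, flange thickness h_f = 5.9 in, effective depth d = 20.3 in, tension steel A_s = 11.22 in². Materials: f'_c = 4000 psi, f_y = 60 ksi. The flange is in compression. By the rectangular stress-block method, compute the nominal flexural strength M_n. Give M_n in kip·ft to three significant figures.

M_n ≈ 896 kip·ft

Tension: T = A_s f_y = 11.22 × 60 = 673.2 kips.
Try a within the flange: a = T/(0.85 f'_c b_f) = 673.2/(0.85 × 4 × 24) = 8.250 in.
a = 8.250 > h_f = 5.9 in: the block extends into the web. Split into flange-overhang and web parts.
C_f = 0.85 f'_c (b_f − b_w) h_f = 0.85 × 4 × (24 − 14.7) × 5.9 = 186.6 kips.
Remaining web compression depth: a_w = (T − C_f)/(0.85 f'_c b_w) = (673.2 − 186.6)/(0.85 × 4 × 14.7) = 9.736 in.
M_n = C_f(d − h_f/2) + (T − C_f)(d − a_w/2) = 186.6 × (20.3 − 2.95) + 486.6 × (20.3 − 4.868) = 3237.5 + 7509.2 = 10746.7 kip·in.
M_n = 10746.7/12 = 895.56 kip·ft.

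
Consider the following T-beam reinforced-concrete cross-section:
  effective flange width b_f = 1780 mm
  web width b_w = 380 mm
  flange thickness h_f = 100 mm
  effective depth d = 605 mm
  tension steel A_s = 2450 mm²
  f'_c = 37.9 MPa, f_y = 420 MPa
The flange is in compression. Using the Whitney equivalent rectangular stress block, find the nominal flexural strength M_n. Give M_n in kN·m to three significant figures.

M_n ≈ 613 kN·m

Tension: T = A_s f_y = 2450 × 420 = 1029000 N.
Try a within the flange: a = T/(0.85 f'_c b_f) = 1029000/(0.85 × 37.9 × 1780) = 17.94 mm.
Since a = 17.94 ≤ h_f = 100 mm, the stress block lies entirely in the flange; analyse as a rectangular beam of width b_f.
M_n = T(d − a/2) = 1029000 × (605 − 8.97) = 613.31 × 10⁶ N·mm.
M_n = 613.31 kN·m.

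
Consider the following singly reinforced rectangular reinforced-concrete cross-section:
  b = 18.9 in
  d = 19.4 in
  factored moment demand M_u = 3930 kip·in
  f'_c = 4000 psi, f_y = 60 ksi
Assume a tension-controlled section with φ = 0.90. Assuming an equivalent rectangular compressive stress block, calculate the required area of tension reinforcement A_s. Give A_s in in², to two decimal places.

A_s ≈ 4.17 in²

M_n = M_u/φ = 3930/0.90 = 4366.67 kip·in.
From M_n = 0.85 f'_c a b (d − a/2):
a = d − √(d² − 2M_n/(0.85 f'_c b)) = 19.4 − √(19.4² − 2 × 4366.67/(0.85 × 4 × 18.9)) = 3.893 in.
A_s = 0.85 f'_c a b / f_y = 0.85 × 4 × 3.893 × 18.9 / 60 = 4.169 in².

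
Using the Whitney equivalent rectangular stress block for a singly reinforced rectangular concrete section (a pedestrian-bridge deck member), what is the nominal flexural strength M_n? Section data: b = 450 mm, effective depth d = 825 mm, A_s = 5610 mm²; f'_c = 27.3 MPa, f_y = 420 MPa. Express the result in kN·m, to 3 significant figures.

M_n ≈ 1680 kN·m

T = A_s f_y = 5610 × 420 = 2356200 N = 2356.2 kN.
From C = T: a = T/(0.85 f'_c b) = 2356200/(0.85 × 27.3 × 450) = 225.64 mm.
M_n = T(d − a/2) = 2356.2 kN × (825 − 112.82) mm = 1678.04 kN·m.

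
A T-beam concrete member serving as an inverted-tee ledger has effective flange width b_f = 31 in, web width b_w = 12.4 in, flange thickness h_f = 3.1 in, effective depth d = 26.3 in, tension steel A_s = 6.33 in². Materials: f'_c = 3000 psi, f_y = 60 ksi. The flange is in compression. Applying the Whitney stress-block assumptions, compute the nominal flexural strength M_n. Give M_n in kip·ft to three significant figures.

M_n ≈ 742 kip·ft

Tension: T = A_s f_y = 6.33 × 60 = 379.8 kips.
Try a within the flange: a = T/(0.85 f'_c b_f) = 379.8/(0.85 × 3 × 31) = 4.805 in.
a = 4.805 > h_f = 3.1 in: the block extends into the web. Split into flange-overhang and web parts.
C_f = 0.85 f'_c (b_f − b_w) h_f = 0.85 × 3 × (31 − 12.4) × 3.1 = 147.0 kips.
Remaining web compression depth: a_w = (T − C_f)/(0.85 f'_c b_w) = (379.8 − 147.0)/(0.85 × 3 × 12.4) = 7.362 in.
M_n = C_f(d − h_f/2) + (T − C_f)(d − a_w/2) = 147.0 × (26.3 − 1.55) + 232.8 × (26.3 − 3.681) = 3638.3 + 5265.7 = 8904.0 kip·in.
M_n = 8904.0/12 = 742.00 kip·ft.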